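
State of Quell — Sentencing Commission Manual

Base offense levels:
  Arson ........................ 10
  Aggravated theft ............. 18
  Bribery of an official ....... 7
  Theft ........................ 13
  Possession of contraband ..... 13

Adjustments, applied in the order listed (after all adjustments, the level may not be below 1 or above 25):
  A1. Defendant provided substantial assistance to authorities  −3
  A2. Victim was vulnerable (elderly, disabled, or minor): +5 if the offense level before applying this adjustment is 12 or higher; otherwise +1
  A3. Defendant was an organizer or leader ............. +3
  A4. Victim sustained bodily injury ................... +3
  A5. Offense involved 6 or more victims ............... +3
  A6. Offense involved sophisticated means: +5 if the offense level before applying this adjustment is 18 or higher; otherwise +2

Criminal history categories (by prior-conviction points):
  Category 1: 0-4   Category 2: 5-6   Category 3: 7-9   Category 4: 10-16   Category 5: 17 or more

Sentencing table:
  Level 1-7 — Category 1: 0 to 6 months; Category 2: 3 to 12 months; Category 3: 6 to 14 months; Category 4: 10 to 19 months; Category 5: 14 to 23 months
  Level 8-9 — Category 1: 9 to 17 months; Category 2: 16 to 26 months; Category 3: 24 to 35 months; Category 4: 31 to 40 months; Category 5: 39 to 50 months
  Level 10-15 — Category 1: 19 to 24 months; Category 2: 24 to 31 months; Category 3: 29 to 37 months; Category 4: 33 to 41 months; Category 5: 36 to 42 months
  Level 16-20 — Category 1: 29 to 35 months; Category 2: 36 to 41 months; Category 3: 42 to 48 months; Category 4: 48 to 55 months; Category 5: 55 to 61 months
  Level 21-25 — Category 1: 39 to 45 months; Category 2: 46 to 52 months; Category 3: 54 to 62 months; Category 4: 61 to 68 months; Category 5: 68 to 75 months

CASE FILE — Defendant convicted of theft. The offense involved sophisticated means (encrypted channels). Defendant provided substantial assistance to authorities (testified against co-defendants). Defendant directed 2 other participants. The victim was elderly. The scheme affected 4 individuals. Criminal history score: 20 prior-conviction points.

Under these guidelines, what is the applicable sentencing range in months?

55-61 months

Base offense level for theft: 13.
A1 applies: 13 − 3 = 10.
A2 applies (level before this adjustment is 10 < 12, so +1): 10 + 1 = 11.
A3 applies: 11 + 3 = 14.
A4 does not apply.
A5 does not apply.
A6 applies (level before this adjustment is 14 < 18, so +2): 14 + 2 = 16.
Final offense level: 16.
Criminal history: 20 prior points → Category 5 (17+).
Level 16 falls in the 16-20 band.
Grid: Level 16-20 × Category 5 = 55-61 months.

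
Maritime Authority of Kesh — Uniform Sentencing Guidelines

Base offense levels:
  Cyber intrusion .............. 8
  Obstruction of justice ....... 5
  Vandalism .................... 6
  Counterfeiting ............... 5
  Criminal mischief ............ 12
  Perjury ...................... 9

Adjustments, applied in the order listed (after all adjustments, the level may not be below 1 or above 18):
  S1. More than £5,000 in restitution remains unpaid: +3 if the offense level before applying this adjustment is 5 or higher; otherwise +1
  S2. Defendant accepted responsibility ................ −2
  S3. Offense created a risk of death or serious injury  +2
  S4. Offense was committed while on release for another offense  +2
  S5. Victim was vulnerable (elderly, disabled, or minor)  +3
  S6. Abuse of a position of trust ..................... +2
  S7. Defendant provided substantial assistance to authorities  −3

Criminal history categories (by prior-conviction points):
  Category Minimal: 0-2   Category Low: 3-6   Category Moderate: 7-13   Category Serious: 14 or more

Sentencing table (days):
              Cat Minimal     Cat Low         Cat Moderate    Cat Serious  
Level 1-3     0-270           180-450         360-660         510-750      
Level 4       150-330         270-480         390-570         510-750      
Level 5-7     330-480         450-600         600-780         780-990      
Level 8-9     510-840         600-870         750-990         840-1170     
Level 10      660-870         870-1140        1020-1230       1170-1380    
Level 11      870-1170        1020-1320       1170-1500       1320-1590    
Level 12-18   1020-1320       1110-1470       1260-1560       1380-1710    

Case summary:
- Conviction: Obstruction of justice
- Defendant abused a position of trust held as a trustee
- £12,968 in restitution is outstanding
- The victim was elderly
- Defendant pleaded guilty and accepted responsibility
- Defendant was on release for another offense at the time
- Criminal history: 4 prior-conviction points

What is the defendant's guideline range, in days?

1110-1470 days

Base offense level for obstruction of justice: 5.
S1 applies (level before this adjustment is 5 ≥ 5, so +3): 5 + 3 = 8.
S2 applies: 8 − 2 = 6.
S3 does not apply.
S4 applies: 6 + 2 = 8.
S5 applies: 8 + 3 = 11.
S6 applies: 11 + 2 = 13.
Final offense level: 13.
Criminal history: 4 prior points → Category Low (3-6).
Level 13 falls in the 12-18 band.
Grid: Level 12-18 × Category Low = 1110-1470 days.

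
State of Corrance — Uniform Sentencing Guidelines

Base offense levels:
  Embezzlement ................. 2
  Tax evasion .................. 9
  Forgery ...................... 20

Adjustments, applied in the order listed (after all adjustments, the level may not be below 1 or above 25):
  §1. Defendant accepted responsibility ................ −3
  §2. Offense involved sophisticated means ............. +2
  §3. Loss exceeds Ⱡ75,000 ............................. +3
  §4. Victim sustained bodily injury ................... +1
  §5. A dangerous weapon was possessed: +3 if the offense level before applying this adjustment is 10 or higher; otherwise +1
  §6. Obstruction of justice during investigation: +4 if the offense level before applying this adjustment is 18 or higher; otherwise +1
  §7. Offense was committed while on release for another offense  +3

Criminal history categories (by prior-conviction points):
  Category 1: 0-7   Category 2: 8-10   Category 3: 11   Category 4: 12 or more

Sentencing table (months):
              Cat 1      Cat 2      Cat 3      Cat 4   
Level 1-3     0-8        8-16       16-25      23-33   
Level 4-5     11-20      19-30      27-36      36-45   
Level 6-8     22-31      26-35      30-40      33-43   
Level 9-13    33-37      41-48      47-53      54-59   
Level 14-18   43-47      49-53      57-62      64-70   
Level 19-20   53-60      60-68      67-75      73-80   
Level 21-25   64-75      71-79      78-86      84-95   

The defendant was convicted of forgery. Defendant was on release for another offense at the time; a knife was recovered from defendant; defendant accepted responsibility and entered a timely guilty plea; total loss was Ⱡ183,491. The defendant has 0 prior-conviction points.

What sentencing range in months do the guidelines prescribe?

64-75 months

Base offense level for forgery: 20.
§1 applies: 20 − 3 = 17.
§3 applies: 17 + 3 = 20.
§4 does not apply.
§5 applies (level before this adjustment is 20 ≥ 10, so +3): 20 + 3 = 23.
§7 applies: 23 + 3 = 26.
Level 26 exceeds the maximum of 25; capped at 25.
Final offense level: 25.
Criminal history: 0 prior points → Category 1 (0-7).
Level 25 falls in the 21-25 band.
Grid: Level 21-25 × Category 1 = 64-75 months.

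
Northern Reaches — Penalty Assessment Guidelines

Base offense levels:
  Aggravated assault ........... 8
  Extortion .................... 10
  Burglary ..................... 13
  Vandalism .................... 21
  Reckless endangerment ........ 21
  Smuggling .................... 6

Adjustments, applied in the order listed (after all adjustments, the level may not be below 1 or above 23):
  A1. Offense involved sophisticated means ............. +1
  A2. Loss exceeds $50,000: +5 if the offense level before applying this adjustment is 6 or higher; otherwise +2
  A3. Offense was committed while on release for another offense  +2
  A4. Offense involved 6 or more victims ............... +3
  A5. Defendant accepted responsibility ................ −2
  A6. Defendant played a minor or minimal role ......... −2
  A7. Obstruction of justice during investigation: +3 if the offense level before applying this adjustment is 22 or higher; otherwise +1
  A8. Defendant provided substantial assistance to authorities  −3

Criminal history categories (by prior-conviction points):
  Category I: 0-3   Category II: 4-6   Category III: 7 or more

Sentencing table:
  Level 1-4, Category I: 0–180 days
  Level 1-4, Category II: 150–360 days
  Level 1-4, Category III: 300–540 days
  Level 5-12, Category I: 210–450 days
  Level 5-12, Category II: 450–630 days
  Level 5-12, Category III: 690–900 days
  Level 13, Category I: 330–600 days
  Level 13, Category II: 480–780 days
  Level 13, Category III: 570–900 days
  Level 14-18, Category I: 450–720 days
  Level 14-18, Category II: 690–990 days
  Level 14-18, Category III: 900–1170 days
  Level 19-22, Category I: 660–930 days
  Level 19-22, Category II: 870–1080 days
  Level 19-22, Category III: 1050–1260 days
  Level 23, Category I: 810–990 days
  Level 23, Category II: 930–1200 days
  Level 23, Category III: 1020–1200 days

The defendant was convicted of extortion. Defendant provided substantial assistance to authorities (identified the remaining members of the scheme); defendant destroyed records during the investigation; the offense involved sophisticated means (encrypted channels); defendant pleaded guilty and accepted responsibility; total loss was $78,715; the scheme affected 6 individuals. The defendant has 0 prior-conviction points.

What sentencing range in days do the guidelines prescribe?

Base offense level for extortion: 10.
A1 applies: 10 + 1 = 11.
A2 applies (level before this adjustment is 11 ≥ 6, so +5): 11 + 5 = 16.
A3 does not apply.
A4 applies: 16 + 3 = 19.
A5 applies: 19 − 2 = 17.
A7 applies (level before this adjustment is 17 < 22, so +1): 17 + 1 = 18.
A8 applies: 18 − 3 = 15.
Final offense level: 15.
Criminal history: 0 prior points → Category I (0-3).
Level 15 falls in the 14-18 band.
Grid: Level 14-18 × Category I = 450-720 days.

450-720 days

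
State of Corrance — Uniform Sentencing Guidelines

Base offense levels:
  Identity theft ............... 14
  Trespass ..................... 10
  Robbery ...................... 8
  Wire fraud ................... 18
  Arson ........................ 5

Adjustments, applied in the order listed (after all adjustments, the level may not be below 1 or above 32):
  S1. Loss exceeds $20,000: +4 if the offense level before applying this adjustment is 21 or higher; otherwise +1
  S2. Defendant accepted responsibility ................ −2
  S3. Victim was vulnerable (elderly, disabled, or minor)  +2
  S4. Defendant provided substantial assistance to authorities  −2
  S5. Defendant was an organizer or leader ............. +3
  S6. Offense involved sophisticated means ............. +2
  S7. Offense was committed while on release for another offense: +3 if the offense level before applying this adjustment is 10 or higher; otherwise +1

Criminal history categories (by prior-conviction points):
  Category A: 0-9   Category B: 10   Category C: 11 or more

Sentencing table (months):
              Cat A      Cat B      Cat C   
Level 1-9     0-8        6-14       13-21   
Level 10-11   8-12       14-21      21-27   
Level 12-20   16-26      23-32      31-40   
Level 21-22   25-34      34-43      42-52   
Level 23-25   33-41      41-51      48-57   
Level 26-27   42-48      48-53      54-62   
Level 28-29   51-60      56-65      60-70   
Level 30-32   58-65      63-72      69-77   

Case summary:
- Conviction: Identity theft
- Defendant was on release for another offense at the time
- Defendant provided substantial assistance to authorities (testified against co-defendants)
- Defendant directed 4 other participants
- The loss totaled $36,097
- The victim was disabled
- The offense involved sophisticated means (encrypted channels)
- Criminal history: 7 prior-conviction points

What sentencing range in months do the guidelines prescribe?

33-41 months

Base offense level for identity theft: 14.
S1 applies (level before this adjustment is 14 < 21, so +1): 14 + 1 = 15.
S2 does not apply.
S3 applies: 15 + 2 = 17.
S4 applies: 17 − 2 = 15.
S5 applies: 15 + 3 = 18.
S6 applies: 18 + 2 = 20.
S7 applies (level before this adjustment is 20 ≥ 10, so +3): 20 + 3 = 23.
Final offense level: 23.
Criminal history: 7 prior points → Category A (0-9).
Level 23 falls in the 23-25 band.
Grid: Level 23-25 × Category A = 33-41 months.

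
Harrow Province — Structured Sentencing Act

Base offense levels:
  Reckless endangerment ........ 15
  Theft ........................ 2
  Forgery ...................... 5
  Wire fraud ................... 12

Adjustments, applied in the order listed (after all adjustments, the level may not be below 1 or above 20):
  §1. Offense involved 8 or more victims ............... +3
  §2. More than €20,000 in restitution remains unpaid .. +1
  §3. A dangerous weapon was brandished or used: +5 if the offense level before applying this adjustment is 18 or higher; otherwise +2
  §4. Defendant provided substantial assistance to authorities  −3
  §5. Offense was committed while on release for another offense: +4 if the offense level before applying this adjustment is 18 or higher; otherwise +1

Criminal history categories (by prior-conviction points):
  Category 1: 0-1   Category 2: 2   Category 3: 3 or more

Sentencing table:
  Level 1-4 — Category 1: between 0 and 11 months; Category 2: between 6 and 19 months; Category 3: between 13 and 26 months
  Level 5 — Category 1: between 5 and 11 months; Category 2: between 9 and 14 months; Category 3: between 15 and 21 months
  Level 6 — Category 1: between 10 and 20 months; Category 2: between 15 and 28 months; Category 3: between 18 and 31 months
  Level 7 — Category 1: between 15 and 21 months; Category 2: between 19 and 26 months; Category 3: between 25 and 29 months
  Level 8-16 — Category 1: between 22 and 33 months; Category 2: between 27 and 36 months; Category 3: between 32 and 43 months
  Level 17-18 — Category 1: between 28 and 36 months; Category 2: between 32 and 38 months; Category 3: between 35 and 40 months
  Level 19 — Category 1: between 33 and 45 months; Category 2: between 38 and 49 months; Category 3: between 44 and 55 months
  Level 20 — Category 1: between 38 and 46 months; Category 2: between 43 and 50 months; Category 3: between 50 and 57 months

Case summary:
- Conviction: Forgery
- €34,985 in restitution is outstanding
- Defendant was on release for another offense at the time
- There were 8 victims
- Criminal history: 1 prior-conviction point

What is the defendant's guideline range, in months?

22-33 months

Base offense level for forgery: 5.
§1 applies: 5 + 3 = 8.
§2 applies: 8 + 1 = 9.
§3 does not apply.
§5 applies (level before this adjustment is 9 < 18, so +1): 9 + 1 = 10.
Final offense level: 10.
Criminal history: 1 prior point → Category 1 (0-1).
Level 10 falls in the 8-16 band.
Grid: Level 8-16 × Category 1 = 22-33 months.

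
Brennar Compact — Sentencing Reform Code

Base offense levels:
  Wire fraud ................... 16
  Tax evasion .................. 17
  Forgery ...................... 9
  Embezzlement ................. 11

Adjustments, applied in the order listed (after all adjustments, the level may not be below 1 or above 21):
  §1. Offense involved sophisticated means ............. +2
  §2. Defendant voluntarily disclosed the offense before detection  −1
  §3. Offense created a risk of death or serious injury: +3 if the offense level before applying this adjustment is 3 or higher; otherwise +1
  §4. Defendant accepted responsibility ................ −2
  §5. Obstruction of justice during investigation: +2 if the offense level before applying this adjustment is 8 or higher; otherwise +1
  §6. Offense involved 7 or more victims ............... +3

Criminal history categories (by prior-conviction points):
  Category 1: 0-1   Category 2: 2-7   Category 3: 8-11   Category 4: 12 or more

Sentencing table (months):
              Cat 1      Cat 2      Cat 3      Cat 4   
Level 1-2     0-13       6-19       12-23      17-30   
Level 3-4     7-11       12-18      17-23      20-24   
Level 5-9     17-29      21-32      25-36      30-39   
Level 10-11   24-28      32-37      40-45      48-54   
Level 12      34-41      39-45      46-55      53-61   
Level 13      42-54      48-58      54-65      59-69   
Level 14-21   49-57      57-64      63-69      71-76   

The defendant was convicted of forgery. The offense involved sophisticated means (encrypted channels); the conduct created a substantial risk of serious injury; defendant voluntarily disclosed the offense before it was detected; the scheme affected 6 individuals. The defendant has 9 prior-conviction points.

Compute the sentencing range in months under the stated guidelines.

Base offense level for forgery: 9.
§1 applies: 9 + 2 = 11.
§2 applies: 11 − 1 = 10.
§3 applies (level before this adjustment is 10 ≥ 3, so +3): 10 + 3 = 13.
§4 does not apply.
§5 does not apply.
§6 does not apply.
Final offense level: 13.
Criminal history: 9 prior points → Category 3 (8-11).
Level 13 falls in the 13 band.
Grid: Level 13 × Category 3 = 54-65 months.

54-65 months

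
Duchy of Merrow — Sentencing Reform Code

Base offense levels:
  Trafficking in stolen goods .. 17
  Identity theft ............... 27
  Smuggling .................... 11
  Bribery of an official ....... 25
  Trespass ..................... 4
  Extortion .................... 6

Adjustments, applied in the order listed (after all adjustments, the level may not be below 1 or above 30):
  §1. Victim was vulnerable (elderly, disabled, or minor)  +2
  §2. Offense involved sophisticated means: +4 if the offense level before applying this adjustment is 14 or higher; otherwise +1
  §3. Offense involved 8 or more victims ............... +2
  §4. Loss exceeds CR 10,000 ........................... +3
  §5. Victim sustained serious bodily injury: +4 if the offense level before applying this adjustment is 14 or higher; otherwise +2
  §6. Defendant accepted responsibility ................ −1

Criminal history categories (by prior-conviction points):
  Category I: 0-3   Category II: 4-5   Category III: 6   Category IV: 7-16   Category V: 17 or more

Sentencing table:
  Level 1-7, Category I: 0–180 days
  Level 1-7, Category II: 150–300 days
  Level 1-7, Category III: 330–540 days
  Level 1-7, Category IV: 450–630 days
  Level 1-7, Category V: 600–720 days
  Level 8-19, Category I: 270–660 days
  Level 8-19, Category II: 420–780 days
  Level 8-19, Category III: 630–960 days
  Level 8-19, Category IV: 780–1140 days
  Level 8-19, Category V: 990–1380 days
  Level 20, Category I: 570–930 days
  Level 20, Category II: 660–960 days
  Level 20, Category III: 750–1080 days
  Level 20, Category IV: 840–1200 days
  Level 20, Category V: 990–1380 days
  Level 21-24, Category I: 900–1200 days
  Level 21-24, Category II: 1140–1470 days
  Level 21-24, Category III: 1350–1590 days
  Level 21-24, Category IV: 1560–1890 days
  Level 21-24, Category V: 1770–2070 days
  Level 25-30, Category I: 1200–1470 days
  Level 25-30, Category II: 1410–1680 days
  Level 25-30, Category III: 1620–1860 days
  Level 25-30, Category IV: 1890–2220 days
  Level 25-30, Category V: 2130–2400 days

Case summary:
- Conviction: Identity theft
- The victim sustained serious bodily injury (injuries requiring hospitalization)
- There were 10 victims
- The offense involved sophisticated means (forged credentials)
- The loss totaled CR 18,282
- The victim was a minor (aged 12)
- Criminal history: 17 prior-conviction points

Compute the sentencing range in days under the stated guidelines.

2130-2400 days

Base offense level for identity theft: 27.
§1 applies: 27 + 2 = 29.
§2 applies (level before this adjustment is 29 ≥ 14, so +4): 29 + 4 = 33.
§3 applies: 33 + 2 = 35.
§4 applies: 35 + 3 = 38.
§5 applies (level before this adjustment is 38 ≥ 14, so +4): 38 + 4 = 42.
§6 does not apply.
Level 42 exceeds the maximum of 30; capped at 30.
Final offense level: 30.
Criminal history: 17 prior points → Category V (17+).
Level 30 falls in the 25-30 band.
Grid: Level 25-30 × Category V = 2130-2400 days.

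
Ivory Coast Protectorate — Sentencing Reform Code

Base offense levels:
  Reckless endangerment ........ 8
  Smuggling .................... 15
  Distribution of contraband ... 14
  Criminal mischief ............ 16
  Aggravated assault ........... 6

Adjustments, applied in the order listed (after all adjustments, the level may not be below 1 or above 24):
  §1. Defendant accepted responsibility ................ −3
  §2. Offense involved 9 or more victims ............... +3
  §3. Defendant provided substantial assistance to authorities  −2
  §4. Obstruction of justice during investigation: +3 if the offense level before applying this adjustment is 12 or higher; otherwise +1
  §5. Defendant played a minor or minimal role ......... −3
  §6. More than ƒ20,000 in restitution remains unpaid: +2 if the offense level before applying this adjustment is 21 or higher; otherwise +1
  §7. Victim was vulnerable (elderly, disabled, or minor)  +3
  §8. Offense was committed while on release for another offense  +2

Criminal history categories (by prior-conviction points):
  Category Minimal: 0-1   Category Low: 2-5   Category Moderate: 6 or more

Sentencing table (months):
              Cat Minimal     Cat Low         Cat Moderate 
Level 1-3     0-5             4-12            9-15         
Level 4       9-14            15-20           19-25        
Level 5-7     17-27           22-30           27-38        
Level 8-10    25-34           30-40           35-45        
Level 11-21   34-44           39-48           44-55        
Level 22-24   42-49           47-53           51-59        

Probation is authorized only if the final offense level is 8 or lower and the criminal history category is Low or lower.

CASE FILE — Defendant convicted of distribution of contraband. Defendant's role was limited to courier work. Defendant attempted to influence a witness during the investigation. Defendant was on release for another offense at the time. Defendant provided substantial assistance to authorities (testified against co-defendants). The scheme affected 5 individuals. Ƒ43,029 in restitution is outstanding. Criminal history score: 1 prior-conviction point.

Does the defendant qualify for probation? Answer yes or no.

Base offense level for distribution of contraband: 14.
§1 does not apply.
§2 does not apply.
§3 applies: 14 − 2 = 12.
§4 applies (level before this adjustment is 12 ≥ 12, so +3): 12 + 3 = 15.
§5 applies: 15 − 3 = 12.
§6 applies (level before this adjustment is 12 < 21, so +1): 12 + 1 = 13.
§7 does not apply.
§8 applies: 13 + 2 = 15.
Final offense level: 15.
Criminal history: 1 prior point → Category Minimal (0-1).
Level 15 falls in the 11-21 band.
Grid: Level 11-21 × Category Minimal = 34-44 months.
Probation check: level 15 > 8 and category Minimal ≤ Low → not eligible.

No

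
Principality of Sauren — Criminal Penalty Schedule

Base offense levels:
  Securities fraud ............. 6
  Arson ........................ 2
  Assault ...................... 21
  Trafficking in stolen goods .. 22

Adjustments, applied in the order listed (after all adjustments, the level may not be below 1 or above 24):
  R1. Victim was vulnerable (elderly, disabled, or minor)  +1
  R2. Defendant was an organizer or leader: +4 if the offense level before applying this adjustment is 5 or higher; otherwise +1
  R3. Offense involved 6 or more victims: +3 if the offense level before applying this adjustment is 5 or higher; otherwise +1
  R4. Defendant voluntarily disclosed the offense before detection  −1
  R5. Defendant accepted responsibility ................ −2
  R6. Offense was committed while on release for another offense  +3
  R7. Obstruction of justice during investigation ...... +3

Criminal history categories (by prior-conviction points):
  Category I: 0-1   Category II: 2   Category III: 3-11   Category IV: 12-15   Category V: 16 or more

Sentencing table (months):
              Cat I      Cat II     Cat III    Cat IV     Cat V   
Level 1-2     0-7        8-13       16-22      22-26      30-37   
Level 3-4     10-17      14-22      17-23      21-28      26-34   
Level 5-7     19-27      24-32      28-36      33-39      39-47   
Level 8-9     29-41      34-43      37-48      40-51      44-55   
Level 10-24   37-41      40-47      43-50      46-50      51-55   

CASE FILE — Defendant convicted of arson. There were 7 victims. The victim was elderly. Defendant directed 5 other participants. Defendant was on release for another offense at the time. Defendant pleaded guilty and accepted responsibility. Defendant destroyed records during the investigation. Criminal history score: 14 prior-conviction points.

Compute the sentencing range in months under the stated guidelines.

Base offense level for arson: 2.
R1 applies: 2 + 1 = 3.
R2 applies (level before this adjustment is 3 < 5, so +1): 3 + 1 = 4.
R3 applies (level before this adjustment is 4 < 5, so +1): 4 + 1 = 5.
R5 applies: 5 − 2 = 3.
R6 applies: 3 + 3 = 6.
R7 applies: 6 + 3 = 9.
Final offense level: 9.
Criminal history: 14 prior points → Category IV (12-15).
Level 9 falls in the 8-9 band.
Grid: Level 8-9 × Category IV = 40-51 months.

40-51 months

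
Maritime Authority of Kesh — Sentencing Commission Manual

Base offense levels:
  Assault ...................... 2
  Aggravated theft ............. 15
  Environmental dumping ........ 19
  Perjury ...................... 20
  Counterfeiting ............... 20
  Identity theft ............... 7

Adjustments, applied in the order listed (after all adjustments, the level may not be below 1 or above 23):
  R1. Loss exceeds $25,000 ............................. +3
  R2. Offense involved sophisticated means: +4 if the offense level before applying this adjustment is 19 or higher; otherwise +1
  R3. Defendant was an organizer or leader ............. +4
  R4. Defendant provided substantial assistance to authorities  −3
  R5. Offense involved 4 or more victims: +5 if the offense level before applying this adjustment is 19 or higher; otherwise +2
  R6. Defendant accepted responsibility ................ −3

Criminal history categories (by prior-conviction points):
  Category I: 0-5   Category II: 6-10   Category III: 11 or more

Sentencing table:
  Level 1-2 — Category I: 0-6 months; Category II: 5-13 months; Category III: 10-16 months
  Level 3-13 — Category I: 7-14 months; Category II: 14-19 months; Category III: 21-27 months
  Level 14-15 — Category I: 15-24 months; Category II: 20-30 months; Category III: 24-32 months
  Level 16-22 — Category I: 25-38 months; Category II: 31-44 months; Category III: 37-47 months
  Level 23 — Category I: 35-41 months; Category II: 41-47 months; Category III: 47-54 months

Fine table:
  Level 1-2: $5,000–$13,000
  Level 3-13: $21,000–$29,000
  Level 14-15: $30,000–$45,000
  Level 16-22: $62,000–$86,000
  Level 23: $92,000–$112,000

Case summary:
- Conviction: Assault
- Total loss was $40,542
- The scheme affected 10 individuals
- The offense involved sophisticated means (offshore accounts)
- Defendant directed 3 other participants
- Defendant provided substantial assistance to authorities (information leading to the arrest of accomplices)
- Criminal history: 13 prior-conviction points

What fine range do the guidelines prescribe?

$21,000–$29,000

Base offense level for assault: 2.
R1 applies: 2 + 3 = 5.
R2 applies (level before this adjustment is 5 < 19, so +1): 5 + 1 = 6.
R3 applies: 6 + 4 = 10.
R4 applies: 10 − 3 = 7.
R5 applies (level before this adjustment is 7 < 19, so +2): 7 + 2 = 9.
Final offense level: 9.
Level 9 falls in the 3-13 band.
Fine table: Level 3-13 → $21,000–$29,000.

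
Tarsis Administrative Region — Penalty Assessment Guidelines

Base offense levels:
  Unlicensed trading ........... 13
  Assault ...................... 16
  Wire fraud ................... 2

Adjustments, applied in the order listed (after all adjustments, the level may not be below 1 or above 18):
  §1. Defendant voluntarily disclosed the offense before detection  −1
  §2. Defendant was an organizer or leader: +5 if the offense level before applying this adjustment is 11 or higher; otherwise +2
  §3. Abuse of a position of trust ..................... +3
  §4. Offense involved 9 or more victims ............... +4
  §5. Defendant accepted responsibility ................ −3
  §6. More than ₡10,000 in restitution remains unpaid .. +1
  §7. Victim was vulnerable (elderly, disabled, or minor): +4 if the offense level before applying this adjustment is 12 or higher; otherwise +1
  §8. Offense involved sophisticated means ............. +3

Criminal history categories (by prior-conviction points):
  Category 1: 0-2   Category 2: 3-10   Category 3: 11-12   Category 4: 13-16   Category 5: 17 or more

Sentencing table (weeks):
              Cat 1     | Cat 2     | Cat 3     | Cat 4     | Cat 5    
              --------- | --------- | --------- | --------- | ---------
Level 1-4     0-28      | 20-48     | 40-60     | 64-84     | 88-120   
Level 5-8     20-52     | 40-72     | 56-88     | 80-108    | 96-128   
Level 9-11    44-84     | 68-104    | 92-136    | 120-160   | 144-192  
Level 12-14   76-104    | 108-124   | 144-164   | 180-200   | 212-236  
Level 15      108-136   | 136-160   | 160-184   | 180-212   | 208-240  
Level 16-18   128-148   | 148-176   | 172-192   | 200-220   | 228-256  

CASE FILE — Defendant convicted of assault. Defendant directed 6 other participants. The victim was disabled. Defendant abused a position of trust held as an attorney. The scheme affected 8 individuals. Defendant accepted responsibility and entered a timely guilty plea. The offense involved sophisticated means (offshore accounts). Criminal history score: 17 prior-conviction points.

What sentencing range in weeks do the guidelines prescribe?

228-256 weeks

Base offense level for assault: 16.
§2 applies (level before this adjustment is 16 ≥ 11, so +5): 16 + 5 = 21.
§3 applies: 21 + 3 = 24.
§5 applies: 24 − 3 = 21.
§7 applies (level before this adjustment is 21 ≥ 12, so +4): 21 + 4 = 25.
§8 applies: 25 + 3 = 28.
Level 28 exceeds the maximum of 18; capped at 18.
Final offense level: 18.
Criminal history: 17 prior points → Category 5 (17+).
Level 18 falls in the 16-18 band.
Grid: Level 16-18 × Category 5 = 228-256 weeks.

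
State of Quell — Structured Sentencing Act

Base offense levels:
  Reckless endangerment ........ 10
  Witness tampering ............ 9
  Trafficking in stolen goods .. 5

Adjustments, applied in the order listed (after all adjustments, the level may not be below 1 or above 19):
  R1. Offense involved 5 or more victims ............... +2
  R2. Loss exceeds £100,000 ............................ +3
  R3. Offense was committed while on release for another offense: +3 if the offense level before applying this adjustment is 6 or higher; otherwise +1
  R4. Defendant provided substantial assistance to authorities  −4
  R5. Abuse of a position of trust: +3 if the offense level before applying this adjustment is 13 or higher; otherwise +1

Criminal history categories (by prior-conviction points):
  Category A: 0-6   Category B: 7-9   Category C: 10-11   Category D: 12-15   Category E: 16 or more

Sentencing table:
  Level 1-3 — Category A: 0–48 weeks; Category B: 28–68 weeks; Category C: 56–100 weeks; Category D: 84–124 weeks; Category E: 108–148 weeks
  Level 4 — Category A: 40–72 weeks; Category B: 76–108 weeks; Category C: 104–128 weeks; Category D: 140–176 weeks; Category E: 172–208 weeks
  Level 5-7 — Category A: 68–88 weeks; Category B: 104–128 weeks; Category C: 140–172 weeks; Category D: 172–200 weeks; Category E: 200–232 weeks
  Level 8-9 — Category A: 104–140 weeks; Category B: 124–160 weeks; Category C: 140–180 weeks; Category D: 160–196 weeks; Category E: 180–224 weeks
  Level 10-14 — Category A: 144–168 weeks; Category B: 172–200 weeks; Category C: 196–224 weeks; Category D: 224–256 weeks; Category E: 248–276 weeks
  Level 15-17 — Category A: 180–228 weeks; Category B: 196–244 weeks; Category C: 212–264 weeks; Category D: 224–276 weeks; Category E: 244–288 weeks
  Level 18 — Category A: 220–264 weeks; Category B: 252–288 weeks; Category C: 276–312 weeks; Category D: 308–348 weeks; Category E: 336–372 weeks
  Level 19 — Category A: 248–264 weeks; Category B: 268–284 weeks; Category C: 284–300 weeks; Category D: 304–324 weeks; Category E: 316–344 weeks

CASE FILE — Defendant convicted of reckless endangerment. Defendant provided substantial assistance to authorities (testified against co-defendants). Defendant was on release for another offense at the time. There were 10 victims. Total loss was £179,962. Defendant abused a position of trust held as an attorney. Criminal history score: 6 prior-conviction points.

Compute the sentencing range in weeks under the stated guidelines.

180-228 weeks

Base offense level for reckless endangerment: 10.
R1 applies: 10 + 2 = 12.
R2 applies: 12 + 3 = 15.
R3 applies (level before this adjustment is 15 ≥ 6, so +3): 15 + 3 = 18.
R4 applies: 18 − 4 = 14.
R5 applies (level before this adjustment is 14 ≥ 13, so +3): 14 + 3 = 17.
Final offense level: 17.
Criminal history: 6 prior points → Category A (0-6).
Level 17 falls in the 15-17 band.
Grid: Level 15-17 × Category A = 180-228 weeks.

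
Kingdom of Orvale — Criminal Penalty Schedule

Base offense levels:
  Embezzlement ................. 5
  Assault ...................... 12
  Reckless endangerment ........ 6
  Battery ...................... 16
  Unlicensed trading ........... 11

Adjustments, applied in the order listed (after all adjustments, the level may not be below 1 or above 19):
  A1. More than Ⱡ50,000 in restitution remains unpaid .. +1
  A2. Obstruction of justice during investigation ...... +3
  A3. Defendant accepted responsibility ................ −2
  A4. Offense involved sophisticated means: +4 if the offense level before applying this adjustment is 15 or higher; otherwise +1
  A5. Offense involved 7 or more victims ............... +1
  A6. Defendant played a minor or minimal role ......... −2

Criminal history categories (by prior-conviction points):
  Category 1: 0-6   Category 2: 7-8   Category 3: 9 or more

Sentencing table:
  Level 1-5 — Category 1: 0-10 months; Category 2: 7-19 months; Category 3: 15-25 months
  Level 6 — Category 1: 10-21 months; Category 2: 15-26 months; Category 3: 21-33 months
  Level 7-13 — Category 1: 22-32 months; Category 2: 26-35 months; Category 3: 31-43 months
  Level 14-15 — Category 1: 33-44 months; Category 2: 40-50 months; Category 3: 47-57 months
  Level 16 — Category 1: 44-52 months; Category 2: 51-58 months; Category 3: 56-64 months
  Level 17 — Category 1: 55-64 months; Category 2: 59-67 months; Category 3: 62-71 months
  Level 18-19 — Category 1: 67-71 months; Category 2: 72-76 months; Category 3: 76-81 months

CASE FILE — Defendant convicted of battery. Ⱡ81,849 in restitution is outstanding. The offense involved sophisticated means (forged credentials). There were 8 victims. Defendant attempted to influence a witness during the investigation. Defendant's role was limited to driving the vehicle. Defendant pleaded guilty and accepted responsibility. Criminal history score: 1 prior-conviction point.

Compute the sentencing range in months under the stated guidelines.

Base offense level for battery: 16.
A1 applies: 16 + 1 = 17.
A2 applies: 17 + 3 = 20.
A3 applies: 20 − 2 = 18.
A4 applies (level before this adjustment is 18 ≥ 15, so +4): 18 + 4 = 22.
A5 applies: 22 + 1 = 23.
A6 applies: 23 − 2 = 21.
Level 21 exceeds the maximum of 19; capped at 19.
Final offense level: 19.
Criminal history: 1 prior point → Category 1 (0-6).
Level 19 falls in the 18-19 band.
Grid: Level 18-19 × Category 1 = 67-71 months.

67-71 months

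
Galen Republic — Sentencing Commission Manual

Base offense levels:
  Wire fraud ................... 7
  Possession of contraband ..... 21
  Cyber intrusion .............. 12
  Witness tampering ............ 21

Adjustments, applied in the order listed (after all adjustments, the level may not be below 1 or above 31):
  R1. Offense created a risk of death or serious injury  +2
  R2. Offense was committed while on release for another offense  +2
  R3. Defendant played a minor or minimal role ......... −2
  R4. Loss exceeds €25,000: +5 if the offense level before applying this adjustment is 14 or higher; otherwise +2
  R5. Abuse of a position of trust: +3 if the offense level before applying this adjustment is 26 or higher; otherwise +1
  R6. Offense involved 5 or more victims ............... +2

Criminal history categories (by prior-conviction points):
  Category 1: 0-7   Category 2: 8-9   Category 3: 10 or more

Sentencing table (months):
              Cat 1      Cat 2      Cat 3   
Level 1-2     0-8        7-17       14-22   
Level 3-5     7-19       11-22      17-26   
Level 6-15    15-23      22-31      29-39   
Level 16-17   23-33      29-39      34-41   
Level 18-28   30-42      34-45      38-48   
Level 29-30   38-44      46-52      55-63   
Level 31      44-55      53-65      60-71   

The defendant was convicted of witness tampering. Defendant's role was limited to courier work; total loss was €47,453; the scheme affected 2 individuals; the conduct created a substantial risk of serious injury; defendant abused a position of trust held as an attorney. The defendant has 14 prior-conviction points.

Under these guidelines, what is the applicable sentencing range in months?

Base offense level for witness tampering: 21.
R1 applies: 21 + 2 = 23.
R2 does not apply.
R3 applies: 23 − 2 = 21.
R4 applies (level before this adjustment is 21 ≥ 14, so +5): 21 + 5 = 26.
R5 applies (level before this adjustment is 26 ≥ 26, so +3): 26 + 3 = 29.
Final offense level: 29.
Criminal history: 14 prior points → Category 3 (10+).
Level 29 falls in the 29-30 band.
Grid: Level 29-30 × Category 3 = 55-63 months.

55-63 months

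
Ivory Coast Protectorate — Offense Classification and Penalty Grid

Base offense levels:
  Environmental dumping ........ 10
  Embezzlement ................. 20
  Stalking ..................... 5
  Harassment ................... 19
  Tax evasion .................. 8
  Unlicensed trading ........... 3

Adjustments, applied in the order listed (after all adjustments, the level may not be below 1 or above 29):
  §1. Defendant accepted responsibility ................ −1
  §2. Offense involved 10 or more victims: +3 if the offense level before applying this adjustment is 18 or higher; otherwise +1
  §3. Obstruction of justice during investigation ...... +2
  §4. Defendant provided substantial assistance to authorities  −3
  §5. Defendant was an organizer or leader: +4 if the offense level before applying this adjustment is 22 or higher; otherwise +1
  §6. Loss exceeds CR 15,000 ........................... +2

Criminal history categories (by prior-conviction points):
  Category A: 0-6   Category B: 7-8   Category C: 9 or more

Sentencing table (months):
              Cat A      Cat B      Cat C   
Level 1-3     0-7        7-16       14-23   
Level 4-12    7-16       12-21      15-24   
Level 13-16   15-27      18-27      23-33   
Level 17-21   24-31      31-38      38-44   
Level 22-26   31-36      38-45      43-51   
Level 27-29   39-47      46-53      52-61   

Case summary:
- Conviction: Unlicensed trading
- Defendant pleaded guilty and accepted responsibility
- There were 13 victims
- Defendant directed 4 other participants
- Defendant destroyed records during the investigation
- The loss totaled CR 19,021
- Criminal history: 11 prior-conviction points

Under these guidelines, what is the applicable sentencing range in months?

15-24 months

Base offense level for unlicensed trading: 3.
§1 applies: 3 − 1 = 2.
§2 applies (level before this adjustment is 2 < 18, so +1): 2 + 1 = 3.
§3 applies: 3 + 2 = 5.
§5 applies (level before this adjustment is 5 < 22, so +1): 5 + 1 = 6.
§6 applies: 6 + 2 = 8.
Final offense level: 8.
Criminal history: 11 prior points → Category C (9+).
Level 8 falls in the 4-12 band.
Grid: Level 4-12 × Category C = 15-24 months.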